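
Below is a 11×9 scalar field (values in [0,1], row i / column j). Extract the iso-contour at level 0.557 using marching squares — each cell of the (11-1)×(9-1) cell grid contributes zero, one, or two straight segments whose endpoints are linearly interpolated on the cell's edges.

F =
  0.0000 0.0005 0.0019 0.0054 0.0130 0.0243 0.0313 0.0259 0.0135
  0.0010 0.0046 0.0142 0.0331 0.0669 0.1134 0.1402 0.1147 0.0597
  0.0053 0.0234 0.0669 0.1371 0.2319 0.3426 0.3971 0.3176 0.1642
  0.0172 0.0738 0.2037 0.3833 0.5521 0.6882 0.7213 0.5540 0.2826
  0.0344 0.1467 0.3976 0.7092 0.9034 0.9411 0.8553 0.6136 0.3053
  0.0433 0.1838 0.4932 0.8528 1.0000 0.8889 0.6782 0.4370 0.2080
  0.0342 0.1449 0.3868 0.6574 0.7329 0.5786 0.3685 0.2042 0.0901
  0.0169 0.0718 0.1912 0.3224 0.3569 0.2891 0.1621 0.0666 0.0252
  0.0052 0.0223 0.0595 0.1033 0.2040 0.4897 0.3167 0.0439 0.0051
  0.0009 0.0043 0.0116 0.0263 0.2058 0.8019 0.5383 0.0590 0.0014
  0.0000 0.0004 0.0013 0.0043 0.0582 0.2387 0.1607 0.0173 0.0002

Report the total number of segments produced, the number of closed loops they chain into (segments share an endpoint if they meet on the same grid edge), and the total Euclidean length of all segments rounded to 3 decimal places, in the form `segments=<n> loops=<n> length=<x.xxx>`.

cell (2,4): code 0100 → (2.620,5.000)–(3.000,4.036)
cell (2,5): code 1100 → (2.493,6.000)–(2.620,5.000)
cell (2,6): code 1000 → (3.000,6.982)–(2.493,6.000)
cell (3,2): code 0100 → (3.533,3.000)–(4.000,2.512)
cell (3,3): code 1100 → (3.014,4.000)–(3.533,3.000)
cell (3,4): code 1110 → (3.000,4.036)–(3.014,4.000)
cell (3,6): code 1101 → (3.050,7.000)–(3.000,6.982)
cell (3,7): code 1000 → (4.000,7.184)–(3.050,7.000)
cell (4,2): code 0110 → (4.000,2.512)–(5.000,2.177)
cell (4,6): code 1011 → (5.000,6.502)–(4.320,7.000)
cell (4,7): code 0001 → (4.320,7.000)–(4.000,7.184)
cell (5,2): code 0110 → (5.000,2.177)–(6.000,2.629)
cell (5,5): code 1011 → (6.000,5.103)–(5.391,6.000)
cell (5,6): code 0001 → (5.391,6.000)–(5.000,6.502)
cell (6,2): code 0010 → (6.000,2.629)–(6.300,3.000)
cell (6,3): code 0011 → (6.300,3.000)–(6.468,4.000)
cell (6,4): code 0011 → (6.468,4.000)–(6.075,5.000)
cell (6,5): code 0001 → (6.075,5.000)–(6.000,5.103)
cell (8,4): code 0100 → (8.216,5.000)–(9.000,4.589)
cell (8,5): code 1000 → (9.000,5.929)–(8.216,5.000)
cell (9,4): code 0010 → (9.000,4.589)–(9.435,5.000)
cell (9,5): code 0001 → (9.435,5.000)–(9.000,5.929)
total: 22 segments, chained into 2 closed loop(s), length Σ = 17.513121

segments=22 loops=2 length=17.513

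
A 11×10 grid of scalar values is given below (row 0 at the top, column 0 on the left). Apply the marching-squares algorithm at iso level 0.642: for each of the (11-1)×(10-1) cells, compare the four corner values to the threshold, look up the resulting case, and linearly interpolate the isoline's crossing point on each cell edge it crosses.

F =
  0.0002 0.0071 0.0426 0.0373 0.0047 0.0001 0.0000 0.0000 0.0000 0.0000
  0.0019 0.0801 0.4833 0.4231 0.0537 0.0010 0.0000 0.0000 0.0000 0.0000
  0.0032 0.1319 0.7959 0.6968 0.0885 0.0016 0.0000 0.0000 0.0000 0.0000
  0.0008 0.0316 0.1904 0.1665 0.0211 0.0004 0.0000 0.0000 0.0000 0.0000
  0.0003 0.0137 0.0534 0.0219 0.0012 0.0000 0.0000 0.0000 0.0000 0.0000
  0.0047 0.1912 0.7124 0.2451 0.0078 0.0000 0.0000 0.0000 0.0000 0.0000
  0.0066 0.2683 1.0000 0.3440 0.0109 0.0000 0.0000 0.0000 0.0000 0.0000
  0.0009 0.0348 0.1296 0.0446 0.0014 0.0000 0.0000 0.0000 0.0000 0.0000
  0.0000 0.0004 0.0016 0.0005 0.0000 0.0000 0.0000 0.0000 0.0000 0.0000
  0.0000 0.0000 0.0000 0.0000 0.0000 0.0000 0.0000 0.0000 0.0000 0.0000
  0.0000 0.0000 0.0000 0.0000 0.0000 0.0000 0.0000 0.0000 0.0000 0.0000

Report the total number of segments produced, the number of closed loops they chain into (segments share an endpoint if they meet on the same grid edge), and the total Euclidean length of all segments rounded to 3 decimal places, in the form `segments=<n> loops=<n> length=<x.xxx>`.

cell (1,1): code 0100 → (1.508,2.000)–(2.000,1.768)
cell (1,2): code 1100 → (1.800,3.000)–(1.508,2.000)
cell (1,3): code 1000 → (2.000,3.090)–(1.800,3.000)
cell (2,1): code 0010 → (2.000,1.768)–(2.254,2.000)
cell (2,2): code 0011 → (2.254,2.000)–(2.103,3.000)
cell (2,3): code 0001 → (2.103,3.000)–(2.000,3.090)
cell (4,1): code 0100 → (4.893,2.000)–(5.000,1.865)
cell (4,2): code 1000 → (5.000,2.151)–(4.893,2.000)
cell (5,1): code 0110 → (5.000,1.865)–(6.000,1.511)
cell (5,2): code 1001 → (6.000,2.546)–(5.000,2.151)
cell (6,1): code 0010 → (6.000,1.511)–(6.411,2.000)
cell (6,2): code 0001 → (6.411,2.000)–(6.000,2.546)
total: 12 segments, chained into 2 closed loop(s), length Σ = 7.113423

segments=12 loops=2 length=7.113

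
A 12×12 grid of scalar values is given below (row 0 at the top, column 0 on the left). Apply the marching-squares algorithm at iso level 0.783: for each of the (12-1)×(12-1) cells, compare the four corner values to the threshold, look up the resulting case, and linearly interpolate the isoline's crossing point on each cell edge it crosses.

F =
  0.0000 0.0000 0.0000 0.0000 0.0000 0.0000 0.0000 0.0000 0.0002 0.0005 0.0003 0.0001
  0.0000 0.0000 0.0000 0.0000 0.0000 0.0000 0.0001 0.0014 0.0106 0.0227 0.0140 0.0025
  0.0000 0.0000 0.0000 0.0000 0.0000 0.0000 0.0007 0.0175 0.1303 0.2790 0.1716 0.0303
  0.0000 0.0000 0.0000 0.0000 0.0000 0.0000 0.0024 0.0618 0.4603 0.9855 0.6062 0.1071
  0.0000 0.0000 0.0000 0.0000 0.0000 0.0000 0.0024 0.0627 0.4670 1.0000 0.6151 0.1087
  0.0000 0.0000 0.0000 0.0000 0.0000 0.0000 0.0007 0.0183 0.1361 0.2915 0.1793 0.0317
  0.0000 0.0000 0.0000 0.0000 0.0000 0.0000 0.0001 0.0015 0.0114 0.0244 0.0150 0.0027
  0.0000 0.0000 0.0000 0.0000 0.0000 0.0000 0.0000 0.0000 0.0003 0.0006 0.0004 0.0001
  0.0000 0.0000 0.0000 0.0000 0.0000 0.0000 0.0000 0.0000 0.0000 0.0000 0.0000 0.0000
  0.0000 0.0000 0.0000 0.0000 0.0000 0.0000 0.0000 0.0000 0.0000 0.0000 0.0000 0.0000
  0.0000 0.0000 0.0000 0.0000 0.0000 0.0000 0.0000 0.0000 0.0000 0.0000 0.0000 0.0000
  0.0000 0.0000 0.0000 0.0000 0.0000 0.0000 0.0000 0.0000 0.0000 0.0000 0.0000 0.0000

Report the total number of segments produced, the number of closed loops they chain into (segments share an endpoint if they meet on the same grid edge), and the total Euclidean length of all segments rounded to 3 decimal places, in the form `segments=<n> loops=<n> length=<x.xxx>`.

segments=6 loops=1 length=4.238

cell (2,8): code 0100 → (2.713,9.000)–(3.000,8.614)
cell (2,9): code 1000 → (3.000,9.534)–(2.713,9.000)
cell (3,8): code 0110 → (3.000,8.614)–(4.000,8.593)
cell (3,9): code 1001 → (4.000,9.564)–(3.000,9.534)
cell (4,8): code 0010 → (4.000,8.593)–(4.306,9.000)
cell (4,9): code 0001 → (4.306,9.000)–(4.000,9.564)
total: 6 segments, chained into 1 closed loop(s), length Σ = 4.238145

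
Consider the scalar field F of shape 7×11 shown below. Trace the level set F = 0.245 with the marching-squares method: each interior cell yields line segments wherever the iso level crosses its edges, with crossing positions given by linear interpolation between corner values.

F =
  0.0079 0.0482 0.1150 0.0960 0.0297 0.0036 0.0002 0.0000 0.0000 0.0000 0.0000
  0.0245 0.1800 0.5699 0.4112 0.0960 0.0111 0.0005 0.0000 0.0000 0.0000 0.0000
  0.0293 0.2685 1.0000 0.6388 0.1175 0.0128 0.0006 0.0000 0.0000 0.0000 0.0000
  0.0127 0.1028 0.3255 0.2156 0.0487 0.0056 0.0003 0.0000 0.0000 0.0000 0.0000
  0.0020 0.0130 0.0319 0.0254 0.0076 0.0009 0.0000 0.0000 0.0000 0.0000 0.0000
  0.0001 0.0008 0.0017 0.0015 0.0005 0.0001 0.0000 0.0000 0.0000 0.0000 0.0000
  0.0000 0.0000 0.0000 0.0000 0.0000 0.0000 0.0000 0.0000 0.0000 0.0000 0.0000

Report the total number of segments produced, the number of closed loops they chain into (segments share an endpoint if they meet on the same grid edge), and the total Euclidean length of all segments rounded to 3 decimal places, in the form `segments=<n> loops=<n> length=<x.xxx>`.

segments=12 loops=1 length=8.875

cell (0,1): code 0100 → (0.286,2.000)–(1.000,1.167)
cell (0,2): code 1100 → (0.473,3.000)–(0.286,2.000)
cell (0,3): code 1000 → (1.000,3.527)–(0.473,3.000)
cell (1,0): code 0100 → (1.734,1.000)–(2.000,0.902)
cell (1,1): code 1110 → (1.000,1.167)–(1.734,1.000)
cell (1,3): code 1001 → (2.000,3.755)–(1.000,3.527)
cell (2,0): code 0010 → (2.000,0.902)–(2.142,1.000)
cell (2,1): code 0111 → (2.142,1.000)–(3.000,1.639)
cell (2,2): code 1011 → (3.000,2.732)–(2.931,3.000)
cell (2,3): code 0001 → (2.931,3.000)–(2.000,3.755)
cell (3,1): code 0010 → (3.000,1.639)–(3.274,2.000)
cell (3,2): code 0001 → (3.274,2.000)–(3.000,2.732)
total: 12 segments, chained into 1 closed loop(s), length Σ = 8.875427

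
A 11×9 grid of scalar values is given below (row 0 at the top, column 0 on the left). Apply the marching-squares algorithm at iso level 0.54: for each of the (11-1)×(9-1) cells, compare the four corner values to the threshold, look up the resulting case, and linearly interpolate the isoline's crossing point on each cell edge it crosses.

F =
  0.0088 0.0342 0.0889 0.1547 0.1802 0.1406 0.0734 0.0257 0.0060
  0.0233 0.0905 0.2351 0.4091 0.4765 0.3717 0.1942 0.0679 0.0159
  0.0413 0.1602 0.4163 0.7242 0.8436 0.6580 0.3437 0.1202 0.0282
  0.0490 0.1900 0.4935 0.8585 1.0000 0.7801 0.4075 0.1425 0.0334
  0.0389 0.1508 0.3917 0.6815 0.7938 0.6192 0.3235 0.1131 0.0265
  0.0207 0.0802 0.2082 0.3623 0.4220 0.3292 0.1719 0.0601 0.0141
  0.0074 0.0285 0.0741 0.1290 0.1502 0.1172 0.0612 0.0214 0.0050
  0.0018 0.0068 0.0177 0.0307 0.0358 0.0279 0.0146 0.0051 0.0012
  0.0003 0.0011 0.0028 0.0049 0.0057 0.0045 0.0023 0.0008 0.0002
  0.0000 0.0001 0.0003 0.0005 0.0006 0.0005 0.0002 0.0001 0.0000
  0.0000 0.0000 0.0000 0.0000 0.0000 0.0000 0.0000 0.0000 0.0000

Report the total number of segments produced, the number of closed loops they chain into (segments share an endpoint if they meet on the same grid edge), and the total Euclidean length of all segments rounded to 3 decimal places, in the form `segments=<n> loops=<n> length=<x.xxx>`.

cell (1,2): code 0100 → (1.415,3.000)–(2.000,2.402)
cell (1,3): code 1100 → (1.173,4.000)–(1.415,3.000)
cell (1,4): code 1100 → (1.588,5.000)–(1.173,4.000)
cell (1,5): code 1000 → (2.000,5.375)–(1.588,5.000)
cell (2,2): code 0110 → (2.000,2.402)–(3.000,2.127)
cell (2,5): code 1001 → (3.000,5.644)–(2.000,5.375)
cell (3,2): code 0110 → (3.000,2.127)–(4.000,2.512)
cell (3,5): code 1001 → (4.000,5.268)–(3.000,5.644)
cell (4,2): code 0010 → (4.000,2.512)–(4.443,3.000)
cell (4,3): code 0011 → (4.443,3.000)–(4.683,4.000)
cell (4,4): code 0011 → (4.683,4.000)–(4.273,5.000)
cell (4,5): code 0001 → (4.273,5.000)–(4.000,5.268)
total: 12 segments, chained into 1 closed loop(s), length Σ = 10.868767

segments=12 loops=1 length=10.869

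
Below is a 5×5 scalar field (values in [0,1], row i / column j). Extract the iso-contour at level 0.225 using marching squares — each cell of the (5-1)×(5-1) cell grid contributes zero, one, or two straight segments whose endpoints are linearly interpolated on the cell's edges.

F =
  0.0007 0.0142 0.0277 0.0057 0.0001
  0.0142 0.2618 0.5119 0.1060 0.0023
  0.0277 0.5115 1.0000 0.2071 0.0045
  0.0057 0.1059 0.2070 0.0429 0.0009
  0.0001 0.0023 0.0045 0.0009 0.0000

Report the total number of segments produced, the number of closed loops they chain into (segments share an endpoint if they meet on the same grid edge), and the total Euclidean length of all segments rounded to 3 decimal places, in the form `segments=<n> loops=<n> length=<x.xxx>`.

cell (0,0): code 0100 → (0.851,1.000)–(1.000,0.851)
cell (0,1): code 1100 → (0.407,2.000)–(0.851,1.000)
cell (0,2): code 1000 → (1.000,2.707)–(0.407,2.000)
cell (1,0): code 0110 → (1.000,0.851)–(2.000,0.408)
cell (1,2): code 1001 → (2.000,2.977)–(1.000,2.707)
cell (2,0): code 0010 → (2.000,0.408)–(2.706,1.000)
cell (2,1): code 0011 → (2.706,1.000)–(2.977,2.000)
cell (2,2): code 0001 → (2.977,2.000)–(2.000,2.977)
total: 8 segments, chained into 1 closed loop(s), length Σ = 7.696544

segments=8 loops=1 length=7.697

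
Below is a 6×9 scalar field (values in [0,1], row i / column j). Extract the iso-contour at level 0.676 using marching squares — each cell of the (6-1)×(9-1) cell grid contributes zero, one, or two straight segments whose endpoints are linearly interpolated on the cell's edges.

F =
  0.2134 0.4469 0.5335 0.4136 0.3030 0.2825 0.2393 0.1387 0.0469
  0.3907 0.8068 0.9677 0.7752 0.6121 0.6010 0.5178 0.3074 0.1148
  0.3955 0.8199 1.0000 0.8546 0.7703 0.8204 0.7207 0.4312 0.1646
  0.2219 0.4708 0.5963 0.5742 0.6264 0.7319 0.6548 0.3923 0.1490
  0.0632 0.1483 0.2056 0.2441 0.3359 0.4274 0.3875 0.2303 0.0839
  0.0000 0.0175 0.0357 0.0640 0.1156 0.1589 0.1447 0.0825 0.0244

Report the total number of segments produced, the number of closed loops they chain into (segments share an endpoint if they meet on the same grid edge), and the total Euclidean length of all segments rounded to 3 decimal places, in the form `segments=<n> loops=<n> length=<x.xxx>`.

segments=18 loops=1 length=13.827

cell (0,0): code 0100 → (0.637,1.000)–(1.000,0.686)
cell (0,1): code 1100 → (0.328,2.000)–(0.637,1.000)
cell (0,2): code 1100 → (0.726,3.000)–(0.328,2.000)
cell (0,3): code 1000 → (1.000,3.608)–(0.726,3.000)
cell (1,0): code 0110 → (1.000,0.686)–(2.000,0.661)
cell (1,3): code 1101 → (1.404,4.000)–(1.000,3.608)
cell (1,4): code 1100 → (1.342,5.000)–(1.404,4.000)
cell (1,5): code 1100 → (1.780,6.000)–(1.342,5.000)
cell (1,6): code 1000 → (2.000,6.154)–(1.780,6.000)
cell (2,0): code 0010 → (2.000,0.661)–(2.412,1.000)
cell (2,1): code 0011 → (2.412,1.000)–(2.803,2.000)
cell (2,2): code 0011 → (2.803,2.000)–(2.637,3.000)
cell (2,3): code 0011 → (2.637,3.000)–(2.655,4.000)
cell (2,4): code 0111 → (2.655,4.000)–(3.000,4.470)
cell (2,5): code 1011 → (3.000,5.725)–(2.678,6.000)
cell (2,6): code 0001 → (2.678,6.000)–(2.000,6.154)
cell (3,4): code 0010 → (3.000,4.470)–(3.184,5.000)
cell (3,5): code 0001 → (3.184,5.000)–(3.000,5.725)
total: 18 segments, chained into 1 closed loop(s), length Σ = 13.827443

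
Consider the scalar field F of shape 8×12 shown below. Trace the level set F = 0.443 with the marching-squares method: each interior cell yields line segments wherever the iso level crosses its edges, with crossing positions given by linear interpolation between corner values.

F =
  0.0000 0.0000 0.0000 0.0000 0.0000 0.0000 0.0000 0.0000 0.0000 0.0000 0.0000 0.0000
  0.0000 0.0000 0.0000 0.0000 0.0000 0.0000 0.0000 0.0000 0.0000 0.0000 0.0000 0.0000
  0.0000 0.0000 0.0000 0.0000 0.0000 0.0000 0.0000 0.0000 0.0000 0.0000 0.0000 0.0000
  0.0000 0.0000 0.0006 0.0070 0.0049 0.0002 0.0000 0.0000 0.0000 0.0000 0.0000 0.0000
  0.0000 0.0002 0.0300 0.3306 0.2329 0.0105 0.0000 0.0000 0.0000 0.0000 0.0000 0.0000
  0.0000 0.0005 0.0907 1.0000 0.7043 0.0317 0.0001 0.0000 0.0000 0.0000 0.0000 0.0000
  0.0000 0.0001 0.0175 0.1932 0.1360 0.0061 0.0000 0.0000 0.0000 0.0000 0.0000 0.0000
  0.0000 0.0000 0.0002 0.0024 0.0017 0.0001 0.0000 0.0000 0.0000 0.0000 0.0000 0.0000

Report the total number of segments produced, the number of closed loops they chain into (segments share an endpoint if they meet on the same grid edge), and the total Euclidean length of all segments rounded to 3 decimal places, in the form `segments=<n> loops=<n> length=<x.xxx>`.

cell (4,2): code 0100 → (4.168,3.000)–(5.000,2.387)
cell (4,3): code 1100 → (4.446,4.000)–(4.168,3.000)
cell (4,4): code 1000 → (5.000,4.388)–(4.446,4.000)
cell (5,2): code 0010 → (5.000,2.387)–(5.690,3.000)
cell (5,3): code 0011 → (5.690,3.000)–(5.460,4.000)
cell (5,4): code 0001 → (5.460,4.000)–(5.000,4.388)
total: 6 segments, chained into 1 closed loop(s), length Σ = 5.299148

segments=6 loops=1 length=5.299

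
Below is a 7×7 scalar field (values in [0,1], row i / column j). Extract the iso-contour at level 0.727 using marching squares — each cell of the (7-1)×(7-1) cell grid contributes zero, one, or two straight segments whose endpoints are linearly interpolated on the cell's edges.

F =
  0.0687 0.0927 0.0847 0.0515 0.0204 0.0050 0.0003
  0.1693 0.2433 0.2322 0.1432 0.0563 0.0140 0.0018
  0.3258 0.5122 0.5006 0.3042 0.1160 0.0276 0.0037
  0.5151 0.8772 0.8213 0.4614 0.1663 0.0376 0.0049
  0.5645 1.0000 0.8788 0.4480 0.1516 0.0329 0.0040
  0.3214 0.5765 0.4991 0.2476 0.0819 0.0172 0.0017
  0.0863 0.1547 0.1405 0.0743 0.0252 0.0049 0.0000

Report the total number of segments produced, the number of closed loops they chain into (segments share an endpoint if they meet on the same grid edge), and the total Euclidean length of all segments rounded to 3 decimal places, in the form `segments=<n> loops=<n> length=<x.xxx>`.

segments=8 loops=1 length=6.473

cell (2,0): code 0100 → (2.588,1.000)–(3.000,0.585)
cell (2,1): code 1100 → (2.706,2.000)–(2.588,1.000)
cell (2,2): code 1000 → (3.000,2.262)–(2.706,2.000)
cell (3,0): code 0110 → (3.000,0.585)–(4.000,0.373)
cell (3,2): code 1001 → (4.000,2.352)–(3.000,2.262)
cell (4,0): code 0010 → (4.000,0.373)–(4.645,1.000)
cell (4,1): code 0011 → (4.645,1.000)–(4.400,2.000)
cell (4,2): code 0001 → (4.400,2.000)–(4.000,2.352)
total: 8 segments, chained into 1 closed loop(s), length Σ = 6.472944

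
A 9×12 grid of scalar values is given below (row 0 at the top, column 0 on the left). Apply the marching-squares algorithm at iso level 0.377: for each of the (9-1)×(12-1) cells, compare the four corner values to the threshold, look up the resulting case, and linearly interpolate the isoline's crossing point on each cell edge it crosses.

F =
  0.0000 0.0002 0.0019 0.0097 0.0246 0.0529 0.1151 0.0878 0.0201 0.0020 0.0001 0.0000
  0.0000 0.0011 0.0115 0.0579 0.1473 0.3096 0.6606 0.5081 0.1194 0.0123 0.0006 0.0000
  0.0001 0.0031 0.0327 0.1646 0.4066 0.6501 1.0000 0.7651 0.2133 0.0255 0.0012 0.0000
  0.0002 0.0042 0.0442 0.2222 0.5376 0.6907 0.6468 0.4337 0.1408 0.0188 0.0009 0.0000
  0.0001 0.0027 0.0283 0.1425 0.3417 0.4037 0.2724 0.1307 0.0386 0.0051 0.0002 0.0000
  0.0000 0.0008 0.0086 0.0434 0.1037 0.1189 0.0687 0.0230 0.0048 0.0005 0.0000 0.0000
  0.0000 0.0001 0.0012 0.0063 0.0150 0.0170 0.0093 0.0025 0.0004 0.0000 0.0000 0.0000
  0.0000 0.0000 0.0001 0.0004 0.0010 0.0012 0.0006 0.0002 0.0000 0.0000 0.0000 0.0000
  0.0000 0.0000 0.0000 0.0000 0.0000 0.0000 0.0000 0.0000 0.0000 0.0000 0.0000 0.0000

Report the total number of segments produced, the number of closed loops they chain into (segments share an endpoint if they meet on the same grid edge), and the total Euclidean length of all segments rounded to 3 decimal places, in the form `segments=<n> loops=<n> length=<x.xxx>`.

segments=16 loops=1 length=11.832

cell (0,5): code 0100 → (0.480,6.000)–(1.000,5.192)
cell (0,6): code 1100 → (0.688,7.000)–(0.480,6.000)
cell (0,7): code 1000 → (1.000,7.337)–(0.688,7.000)
cell (1,3): code 0100 → (1.886,4.000)–(2.000,3.878)
cell (1,4): code 1100 → (1.198,5.000)–(1.886,4.000)
cell (1,5): code 1110 → (1.000,5.192)–(1.198,5.000)
cell (1,7): code 1001 → (2.000,7.703)–(1.000,7.337)
cell (2,3): code 0110 → (2.000,3.878)–(3.000,3.491)
cell (2,7): code 1001 → (3.000,7.194)–(2.000,7.703)
cell (3,3): code 0010 → (3.000,3.491)–(3.820,4.000)
cell (3,4): code 0111 → (3.820,4.000)–(4.000,4.569)
cell (3,5): code 1011 → (4.000,5.203)–(3.721,6.000)
cell (3,6): code 0011 → (3.721,6.000)–(3.187,7.000)
cell (3,7): code 0001 → (3.187,7.000)–(3.000,7.194)
cell (4,4): code 0010 → (4.000,4.569)–(4.094,5.000)
cell (4,5): code 0001 → (4.094,5.000)–(4.000,5.203)
total: 16 segments, chained into 1 closed loop(s), length Σ = 11.831764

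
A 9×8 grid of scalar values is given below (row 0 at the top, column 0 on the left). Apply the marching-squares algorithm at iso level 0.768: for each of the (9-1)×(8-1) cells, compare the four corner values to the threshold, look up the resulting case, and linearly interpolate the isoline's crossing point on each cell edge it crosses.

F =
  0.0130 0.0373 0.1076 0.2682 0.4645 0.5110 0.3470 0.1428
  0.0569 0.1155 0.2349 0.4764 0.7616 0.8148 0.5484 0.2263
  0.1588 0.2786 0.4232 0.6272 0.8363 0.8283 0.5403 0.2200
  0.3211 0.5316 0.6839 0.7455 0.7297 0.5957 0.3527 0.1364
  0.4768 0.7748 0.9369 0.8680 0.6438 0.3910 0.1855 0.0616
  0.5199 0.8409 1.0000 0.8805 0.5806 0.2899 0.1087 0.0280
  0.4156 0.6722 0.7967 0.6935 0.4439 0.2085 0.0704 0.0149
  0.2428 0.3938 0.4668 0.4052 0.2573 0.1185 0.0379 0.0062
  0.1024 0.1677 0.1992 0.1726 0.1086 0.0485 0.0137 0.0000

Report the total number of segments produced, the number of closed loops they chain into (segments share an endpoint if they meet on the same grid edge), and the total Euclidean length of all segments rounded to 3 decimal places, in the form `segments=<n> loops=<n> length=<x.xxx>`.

cell (0,4): code 0100 → (0.846,5.000)–(1.000,4.120)
cell (0,5): code 1000 → (1.000,5.176)–(0.846,5.000)
cell (1,3): code 0100 → (1.086,4.000)–(2.000,3.673)
cell (1,4): code 1110 → (1.000,4.120)–(1.086,4.000)
cell (1,5): code 1001 → (2.000,5.209)–(1.000,5.176)
cell (2,3): code 0010 → (2.000,3.673)–(2.641,4.000)
cell (2,4): code 0011 → (2.641,4.000)–(2.259,5.000)
cell (2,5): code 0001 → (2.259,5.000)–(2.000,5.209)
cell (3,0): code 0100 → (3.972,1.000)–(4.000,0.977)
cell (3,1): code 1100 → (3.332,2.000)–(3.972,1.000)
cell (3,2): code 1100 → (3.184,3.000)–(3.332,2.000)
cell (3,3): code 1000 → (4.000,3.446)–(3.184,3.000)
cell (4,0): code 0110 → (4.000,0.977)–(5.000,0.773)
cell (4,3): code 1001 → (5.000,3.375)–(4.000,3.446)
cell (5,0): code 0010 → (5.000,0.773)–(5.432,1.000)
cell (5,1): code 0111 → (5.432,1.000)–(6.000,1.769)
cell (5,2): code 1011 → (6.000,2.278)–(5.602,3.000)
cell (5,3): code 0001 → (5.602,3.000)–(5.000,3.375)
cell (6,1): code 0010 → (6.000,1.769)–(6.087,2.000)
cell (6,2): code 0001 → (6.087,2.000)–(6.000,2.278)
total: 20 segments, chained into 2 closed loop(s), length Σ = 14.071955

segments=20 loops=2 length=14.072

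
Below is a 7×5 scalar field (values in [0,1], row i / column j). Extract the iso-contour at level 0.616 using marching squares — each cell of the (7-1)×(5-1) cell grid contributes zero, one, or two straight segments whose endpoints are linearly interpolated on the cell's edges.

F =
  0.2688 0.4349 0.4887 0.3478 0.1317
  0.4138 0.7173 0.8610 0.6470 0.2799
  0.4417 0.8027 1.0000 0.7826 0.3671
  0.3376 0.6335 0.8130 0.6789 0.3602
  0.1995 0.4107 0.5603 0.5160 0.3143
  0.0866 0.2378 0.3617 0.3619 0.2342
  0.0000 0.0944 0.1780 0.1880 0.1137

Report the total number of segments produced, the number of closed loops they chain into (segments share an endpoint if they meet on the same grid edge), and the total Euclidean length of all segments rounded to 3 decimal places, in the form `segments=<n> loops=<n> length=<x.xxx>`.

segments=12 loops=1 length=9.825

cell (0,0): code 0100 → (0.641,1.000)–(1.000,0.666)
cell (0,1): code 1100 → (0.342,2.000)–(0.641,1.000)
cell (0,2): code 1100 → (0.896,3.000)–(0.342,2.000)
cell (0,3): code 1000 → (1.000,3.084)–(0.896,3.000)
cell (1,0): code 0110 → (1.000,0.666)–(2.000,0.483)
cell (1,3): code 1001 → (2.000,3.401)–(1.000,3.084)
cell (2,0): code 0110 → (2.000,0.483)–(3.000,0.941)
cell (2,3): code 1001 → (3.000,3.197)–(2.000,3.401)
cell (3,0): code 0010 → (3.000,0.941)–(3.079,1.000)
cell (3,1): code 0011 → (3.079,1.000)–(3.780,2.000)
cell (3,2): code 0011 → (3.780,2.000)–(3.386,3.000)
cell (3,3): code 0001 → (3.386,3.000)–(3.000,3.197)
total: 12 segments, chained into 1 closed loop(s), length Σ = 9.824747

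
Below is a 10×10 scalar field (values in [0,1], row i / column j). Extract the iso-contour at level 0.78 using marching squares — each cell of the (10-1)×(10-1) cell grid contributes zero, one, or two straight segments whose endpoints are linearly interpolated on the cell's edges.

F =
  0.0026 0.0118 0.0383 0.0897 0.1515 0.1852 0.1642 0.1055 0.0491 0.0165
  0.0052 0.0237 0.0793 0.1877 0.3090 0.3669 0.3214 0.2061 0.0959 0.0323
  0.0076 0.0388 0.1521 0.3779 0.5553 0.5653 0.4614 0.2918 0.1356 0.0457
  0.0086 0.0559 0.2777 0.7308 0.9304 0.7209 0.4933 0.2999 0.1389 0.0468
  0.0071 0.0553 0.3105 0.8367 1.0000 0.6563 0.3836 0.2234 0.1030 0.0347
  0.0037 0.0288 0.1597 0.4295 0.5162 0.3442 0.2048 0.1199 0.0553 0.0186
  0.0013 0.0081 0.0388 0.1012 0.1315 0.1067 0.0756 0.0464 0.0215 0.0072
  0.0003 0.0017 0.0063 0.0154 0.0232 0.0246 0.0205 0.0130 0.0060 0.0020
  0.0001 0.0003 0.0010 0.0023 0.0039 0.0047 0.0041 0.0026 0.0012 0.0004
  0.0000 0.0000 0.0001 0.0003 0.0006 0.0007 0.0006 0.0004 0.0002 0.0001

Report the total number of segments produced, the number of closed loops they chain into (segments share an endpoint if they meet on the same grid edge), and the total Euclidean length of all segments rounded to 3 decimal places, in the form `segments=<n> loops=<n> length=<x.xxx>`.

segments=8 loops=1 length=5.761

cell (2,3): code 0100 → (2.599,4.000)–(3.000,3.246)
cell (2,4): code 1000 → (3.000,4.718)–(2.599,4.000)
cell (3,2): code 0100 → (3.465,3.000)–(4.000,2.892)
cell (3,3): code 1110 → (3.000,3.246)–(3.465,3.000)
cell (3,4): code 1001 → (4.000,4.640)–(3.000,4.718)
cell (4,2): code 0010 → (4.000,2.892)–(4.139,3.000)
cell (4,3): code 0011 → (4.139,3.000)–(4.455,4.000)
cell (4,4): code 0001 → (4.455,4.000)–(4.000,4.640)
total: 8 segments, chained into 1 closed loop(s), length Σ = 5.760757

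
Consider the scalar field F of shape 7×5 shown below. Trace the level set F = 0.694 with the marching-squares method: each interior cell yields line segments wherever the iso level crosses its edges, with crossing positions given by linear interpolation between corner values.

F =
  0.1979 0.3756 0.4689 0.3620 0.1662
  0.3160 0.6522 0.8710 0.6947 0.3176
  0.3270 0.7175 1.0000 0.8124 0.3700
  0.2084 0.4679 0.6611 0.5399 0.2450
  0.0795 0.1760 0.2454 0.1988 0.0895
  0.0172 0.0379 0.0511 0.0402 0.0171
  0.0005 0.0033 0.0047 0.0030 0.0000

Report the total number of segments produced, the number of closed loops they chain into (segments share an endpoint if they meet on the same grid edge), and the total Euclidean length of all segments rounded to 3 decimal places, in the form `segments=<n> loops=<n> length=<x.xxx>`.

cell (0,1): code 0100 → (0.560,2.000)–(1.000,1.191)
cell (0,2): code 1100 → (0.998,3.000)–(0.560,2.000)
cell (0,3): code 1000 → (1.000,3.002)–(0.998,3.000)
cell (1,0): code 0100 → (1.640,1.000)–(2.000,0.940)
cell (1,1): code 1110 → (1.000,1.191)–(1.640,1.000)
cell (1,3): code 1001 → (2.000,3.268)–(1.000,3.002)
cell (2,0): code 0010 → (2.000,0.940)–(2.094,1.000)
cell (2,1): code 0011 → (2.094,1.000)–(2.903,2.000)
cell (2,2): code 0011 → (2.903,2.000)–(2.434,3.000)
cell (2,3): code 0001 → (2.434,3.000)–(2.000,3.268)
total: 10 segments, chained into 1 closed loop(s), length Σ = 7.095578

segments=10 loops=1 length=7.096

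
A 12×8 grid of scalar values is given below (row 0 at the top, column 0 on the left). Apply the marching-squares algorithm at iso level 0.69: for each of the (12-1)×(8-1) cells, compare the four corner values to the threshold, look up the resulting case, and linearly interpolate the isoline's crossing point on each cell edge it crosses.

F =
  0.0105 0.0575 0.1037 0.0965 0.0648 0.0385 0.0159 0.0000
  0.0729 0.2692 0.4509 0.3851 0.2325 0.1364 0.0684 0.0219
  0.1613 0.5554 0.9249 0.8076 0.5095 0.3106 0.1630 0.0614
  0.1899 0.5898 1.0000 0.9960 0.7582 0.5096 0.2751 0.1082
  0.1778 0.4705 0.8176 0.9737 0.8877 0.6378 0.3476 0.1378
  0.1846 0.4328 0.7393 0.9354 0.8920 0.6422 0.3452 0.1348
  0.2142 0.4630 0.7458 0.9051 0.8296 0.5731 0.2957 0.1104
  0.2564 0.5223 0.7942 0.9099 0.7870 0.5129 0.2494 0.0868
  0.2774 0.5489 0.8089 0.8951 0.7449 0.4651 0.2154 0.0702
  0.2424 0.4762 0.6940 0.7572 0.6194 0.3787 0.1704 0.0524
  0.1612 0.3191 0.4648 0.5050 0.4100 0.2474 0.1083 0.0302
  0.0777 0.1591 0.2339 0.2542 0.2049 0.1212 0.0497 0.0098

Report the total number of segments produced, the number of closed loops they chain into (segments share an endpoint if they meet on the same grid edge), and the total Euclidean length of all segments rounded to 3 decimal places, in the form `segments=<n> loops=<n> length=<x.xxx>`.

cell (1,1): code 0100 → (1.504,2.000)–(2.000,1.364)
cell (1,2): code 1100 → (1.722,3.000)–(1.504,2.000)
cell (1,3): code 1000 → (2.000,3.394)–(1.722,3.000)
cell (2,1): code 0110 → (2.000,1.364)–(3.000,1.244)
cell (2,3): code 1101 → (2.726,4.000)–(2.000,3.394)
cell (2,4): code 1000 → (3.000,4.274)–(2.726,4.000)
cell (3,1): code 0110 → (3.000,1.244)–(4.000,1.632)
cell (3,4): code 1001 → (4.000,4.791)–(3.000,4.274)
cell (4,1): code 0110 → (4.000,1.632)–(5.000,1.839)
cell (4,4): code 1001 → (5.000,4.809)–(4.000,4.791)
cell (5,1): code 0110 → (5.000,1.839)–(6.000,1.803)
cell (5,4): code 1001 → (6.000,4.544)–(5.000,4.809)
cell (6,1): code 0110 → (6.000,1.803)–(7.000,1.617)
cell (6,4): code 1001 → (7.000,4.354)–(6.000,4.544)
cell (7,1): code 0110 → (7.000,1.617)–(8.000,1.543)
cell (7,4): code 1001 → (8.000,4.196)–(7.000,4.354)
cell (8,1): code 0110 → (8.000,1.543)–(9.000,1.982)
cell (8,3): code 1011 → (9.000,3.488)–(8.437,4.000)
cell (8,4): code 0001 → (8.437,4.000)–(8.000,4.196)
cell (9,1): code 0010 → (9.000,1.982)–(9.017,2.000)
cell (9,2): code 0011 → (9.017,2.000)–(9.266,3.000)
cell (9,3): code 0001 → (9.266,3.000)–(9.000,3.488)
total: 22 segments, chained into 1 closed loop(s), length Σ = 18.901283

segments=22 loops=1 length=18.901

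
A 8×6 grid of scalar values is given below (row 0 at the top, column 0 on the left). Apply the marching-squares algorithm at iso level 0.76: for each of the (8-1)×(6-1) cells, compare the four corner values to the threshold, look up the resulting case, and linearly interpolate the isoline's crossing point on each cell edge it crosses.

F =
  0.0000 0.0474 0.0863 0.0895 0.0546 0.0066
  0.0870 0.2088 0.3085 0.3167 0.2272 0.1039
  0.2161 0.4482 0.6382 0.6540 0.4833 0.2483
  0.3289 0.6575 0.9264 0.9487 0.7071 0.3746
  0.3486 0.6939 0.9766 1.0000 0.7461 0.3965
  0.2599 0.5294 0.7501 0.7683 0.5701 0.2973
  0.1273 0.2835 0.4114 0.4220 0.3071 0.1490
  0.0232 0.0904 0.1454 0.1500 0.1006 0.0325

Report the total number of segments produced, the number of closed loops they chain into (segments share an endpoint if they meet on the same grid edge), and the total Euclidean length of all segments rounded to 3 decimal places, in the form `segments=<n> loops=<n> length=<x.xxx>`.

segments=10 loops=1 length=8.506

cell (2,1): code 0100 → (2.423,2.000)–(3.000,1.381)
cell (2,2): code 1100 → (2.360,3.000)–(2.423,2.000)
cell (2,3): code 1000 → (3.000,3.781)–(2.360,3.000)
cell (3,1): code 0110 → (3.000,1.381)–(4.000,1.234)
cell (3,3): code 1001 → (4.000,3.945)–(3.000,3.781)
cell (4,1): code 0010 → (4.000,1.234)–(4.956,2.000)
cell (4,2): code 0111 → (4.956,2.000)–(5.000,2.544)
cell (4,3): code 1001 → (5.000,3.042)–(4.000,3.945)
cell (5,2): code 0010 → (5.000,2.544)–(5.024,3.000)
cell (5,3): code 0001 → (5.024,3.000)–(5.000,3.042)
total: 10 segments, chained into 1 closed loop(s), length Σ = 8.506107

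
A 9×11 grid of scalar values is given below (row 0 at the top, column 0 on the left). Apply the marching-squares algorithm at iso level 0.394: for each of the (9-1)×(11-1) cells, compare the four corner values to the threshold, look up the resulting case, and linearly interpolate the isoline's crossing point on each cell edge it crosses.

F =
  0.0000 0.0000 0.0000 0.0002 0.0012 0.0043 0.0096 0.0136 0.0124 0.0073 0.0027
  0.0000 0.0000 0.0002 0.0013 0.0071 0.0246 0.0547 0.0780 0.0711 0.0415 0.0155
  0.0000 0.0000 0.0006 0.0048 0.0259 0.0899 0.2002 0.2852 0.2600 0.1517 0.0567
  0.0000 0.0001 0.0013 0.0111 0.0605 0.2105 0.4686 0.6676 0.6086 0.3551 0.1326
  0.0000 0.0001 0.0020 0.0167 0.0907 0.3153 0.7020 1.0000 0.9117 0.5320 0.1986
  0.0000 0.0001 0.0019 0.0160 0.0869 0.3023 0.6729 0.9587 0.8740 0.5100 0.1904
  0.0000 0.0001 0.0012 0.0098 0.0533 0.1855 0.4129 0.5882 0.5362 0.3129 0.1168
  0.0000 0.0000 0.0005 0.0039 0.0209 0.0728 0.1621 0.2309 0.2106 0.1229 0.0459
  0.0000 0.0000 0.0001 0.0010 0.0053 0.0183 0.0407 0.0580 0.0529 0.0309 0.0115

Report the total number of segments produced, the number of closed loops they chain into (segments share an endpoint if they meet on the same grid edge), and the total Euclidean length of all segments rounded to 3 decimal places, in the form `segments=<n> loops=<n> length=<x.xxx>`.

cell (2,5): code 0100 → (2.722,6.000)–(3.000,5.711)
cell (2,6): code 1100 → (2.285,7.000)–(2.722,6.000)
cell (2,7): code 1100 → (2.384,8.000)–(2.285,7.000)
cell (2,8): code 1000 → (3.000,8.847)–(2.384,8.000)
cell (3,5): code 0110 → (3.000,5.711)–(4.000,5.204)
cell (3,8): code 1101 → (3.220,9.000)–(3.000,8.847)
cell (3,9): code 1000 → (4.000,9.414)–(3.220,9.000)
cell (4,5): code 0110 → (4.000,5.204)–(5.000,5.247)
cell (4,9): code 1001 → (5.000,9.363)–(4.000,9.414)
cell (5,5): code 0110 → (5.000,5.247)–(6.000,5.917)
cell (5,8): code 1011 → (6.000,8.637)–(5.589,9.000)
cell (5,9): code 0001 → (5.589,9.000)–(5.000,9.363)
cell (6,5): code 0010 → (6.000,5.917)–(6.075,6.000)
cell (6,6): code 0011 → (6.075,6.000)–(6.544,7.000)
cell (6,7): code 0011 → (6.544,7.000)–(6.437,8.000)
cell (6,8): code 0001 → (6.437,8.000)–(6.000,8.637)
total: 16 segments, chained into 1 closed loop(s), length Σ = 13.257014

segments=16 loops=1 length=13.257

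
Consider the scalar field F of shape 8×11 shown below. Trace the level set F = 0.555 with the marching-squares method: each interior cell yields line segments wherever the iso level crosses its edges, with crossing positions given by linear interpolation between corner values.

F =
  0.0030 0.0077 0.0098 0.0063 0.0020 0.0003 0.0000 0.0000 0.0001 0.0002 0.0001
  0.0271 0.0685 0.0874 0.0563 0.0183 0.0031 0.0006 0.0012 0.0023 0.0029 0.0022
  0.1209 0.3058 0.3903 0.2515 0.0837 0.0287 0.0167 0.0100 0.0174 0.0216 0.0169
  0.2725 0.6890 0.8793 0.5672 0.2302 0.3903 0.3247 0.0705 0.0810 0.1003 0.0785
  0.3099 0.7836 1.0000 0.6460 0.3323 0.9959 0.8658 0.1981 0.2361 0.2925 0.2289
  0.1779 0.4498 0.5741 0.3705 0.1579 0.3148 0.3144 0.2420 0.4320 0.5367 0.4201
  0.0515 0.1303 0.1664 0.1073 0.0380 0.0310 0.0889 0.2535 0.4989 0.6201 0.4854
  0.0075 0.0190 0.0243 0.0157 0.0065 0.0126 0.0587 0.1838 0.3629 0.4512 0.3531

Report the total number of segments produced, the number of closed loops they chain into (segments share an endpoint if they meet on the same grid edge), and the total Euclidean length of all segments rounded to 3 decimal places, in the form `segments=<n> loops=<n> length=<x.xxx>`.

segments=22 loops=3 length=16.916

cell (2,0): code 0100 → (2.650,1.000)–(3.000,0.678)
cell (2,1): code 1100 → (2.337,2.000)–(2.650,1.000)
cell (2,2): code 1100 → (2.961,3.000)–(2.337,2.000)
cell (2,3): code 1000 → (3.000,3.036)–(2.961,3.000)
cell (3,0): code 0110 → (3.000,0.678)–(4.000,0.517)
cell (3,3): code 1001 → (4.000,3.290)–(3.000,3.036)
cell (3,4): code 0100 → (3.272,5.000)–(4.000,4.336)
cell (3,5): code 1100 → (3.426,6.000)–(3.272,5.000)
cell (3,6): code 1000 → (4.000,6.465)–(3.426,6.000)
cell (4,0): code 0010 → (4.000,0.517)–(4.685,1.000)
cell (4,1): code 0111 → (4.685,1.000)–(5.000,1.846)
cell (4,2): code 1011 → (5.000,2.094)–(4.330,3.000)
cell (4,3): code 0001 → (4.330,3.000)–(4.000,3.290)
cell (4,4): code 0010 → (4.000,4.336)–(4.647,5.000)
cell (4,5): code 0011 → (4.647,5.000)–(4.564,6.000)
cell (4,6): code 0001 → (4.564,6.000)–(4.000,6.465)
cell (5,1): code 0010 → (5.000,1.846)–(5.047,2.000)
cell (5,2): code 0001 → (5.047,2.000)–(5.000,2.094)
cell (5,8): code 0100 → (5.219,9.000)–(6.000,8.463)
cell (5,9): code 1000 → (6.000,9.483)–(5.219,9.000)
cell (6,8): code 0010 → (6.000,8.463)–(6.385,9.000)
cell (6,9): code 0001 → (6.385,9.000)–(6.000,9.483)
total: 22 segments, chained into 3 closed loop(s), length Σ = 16.916215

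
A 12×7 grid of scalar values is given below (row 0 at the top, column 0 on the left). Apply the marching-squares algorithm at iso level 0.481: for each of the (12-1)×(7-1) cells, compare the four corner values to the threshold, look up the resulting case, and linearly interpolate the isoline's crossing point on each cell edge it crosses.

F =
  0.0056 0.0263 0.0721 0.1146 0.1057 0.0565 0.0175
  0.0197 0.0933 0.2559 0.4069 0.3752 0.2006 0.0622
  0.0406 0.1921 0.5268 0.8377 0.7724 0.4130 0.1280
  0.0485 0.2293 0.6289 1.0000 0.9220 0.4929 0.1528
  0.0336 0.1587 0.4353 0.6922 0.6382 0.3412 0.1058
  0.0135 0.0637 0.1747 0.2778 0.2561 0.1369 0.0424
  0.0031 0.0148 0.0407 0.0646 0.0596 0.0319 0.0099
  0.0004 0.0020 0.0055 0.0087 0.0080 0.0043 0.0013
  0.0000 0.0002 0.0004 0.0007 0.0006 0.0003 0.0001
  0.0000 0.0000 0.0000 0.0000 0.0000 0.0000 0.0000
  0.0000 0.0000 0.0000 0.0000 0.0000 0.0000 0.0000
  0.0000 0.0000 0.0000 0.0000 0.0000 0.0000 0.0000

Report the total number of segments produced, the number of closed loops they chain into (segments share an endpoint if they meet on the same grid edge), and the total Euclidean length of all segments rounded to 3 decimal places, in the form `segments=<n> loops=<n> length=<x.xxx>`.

cell (1,1): code 0100 → (1.831,2.000)–(2.000,1.863)
cell (1,2): code 1100 → (1.172,3.000)–(1.831,2.000)
cell (1,3): code 1100 → (1.266,4.000)–(1.172,3.000)
cell (1,4): code 1000 → (2.000,4.811)–(1.266,4.000)
cell (2,1): code 0110 → (2.000,1.863)–(3.000,1.630)
cell (2,4): code 1101 → (2.851,5.000)–(2.000,4.811)
cell (2,5): code 1000 → (3.000,5.035)–(2.851,5.000)
cell (3,1): code 0010 → (3.000,1.630)–(3.764,2.000)
cell (3,2): code 0111 → (3.764,2.000)–(4.000,2.178)
cell (3,4): code 1011 → (4.000,4.529)–(3.078,5.000)
cell (3,5): code 0001 → (3.078,5.000)–(3.000,5.035)
cell (4,2): code 0010 → (4.000,2.178)–(4.510,3.000)
cell (4,3): code 0011 → (4.510,3.000)–(4.411,4.000)
cell (4,4): code 0001 → (4.411,4.000)–(4.000,4.529)
total: 14 segments, chained into 1 closed loop(s), length Σ = 10.472272

segments=14 loops=1 length=10.472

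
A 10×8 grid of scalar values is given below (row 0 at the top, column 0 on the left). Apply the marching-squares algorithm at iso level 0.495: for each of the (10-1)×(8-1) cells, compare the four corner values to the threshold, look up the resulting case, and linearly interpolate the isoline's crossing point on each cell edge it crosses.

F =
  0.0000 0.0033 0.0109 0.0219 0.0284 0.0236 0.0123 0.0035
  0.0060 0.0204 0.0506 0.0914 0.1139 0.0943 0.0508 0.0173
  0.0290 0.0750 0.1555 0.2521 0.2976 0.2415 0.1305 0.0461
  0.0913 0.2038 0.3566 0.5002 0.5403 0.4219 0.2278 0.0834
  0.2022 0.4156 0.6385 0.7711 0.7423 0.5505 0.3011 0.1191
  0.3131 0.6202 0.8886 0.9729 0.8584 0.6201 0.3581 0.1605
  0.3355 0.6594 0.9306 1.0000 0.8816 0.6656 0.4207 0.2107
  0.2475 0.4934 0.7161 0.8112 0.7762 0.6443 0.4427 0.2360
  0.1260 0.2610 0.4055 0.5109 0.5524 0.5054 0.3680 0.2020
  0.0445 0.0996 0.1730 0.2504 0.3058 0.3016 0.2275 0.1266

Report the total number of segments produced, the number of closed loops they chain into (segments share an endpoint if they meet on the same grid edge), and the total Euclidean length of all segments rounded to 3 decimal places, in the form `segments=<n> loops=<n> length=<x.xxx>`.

segments=22 loops=1 length=16.761

cell (2,2): code 0100 → (2.979,3.000)–(3.000,2.964)
cell (2,3): code 1100 → (2.813,4.000)–(2.979,3.000)
cell (2,4): code 1000 → (3.000,4.383)–(2.813,4.000)
cell (3,1): code 0100 → (3.491,2.000)–(4.000,1.356)
cell (3,2): code 1110 → (3.000,2.964)–(3.491,2.000)
cell (3,4): code 1101 → (3.568,5.000)–(3.000,4.383)
cell (3,5): code 1000 → (4.000,5.223)–(3.568,5.000)
cell (4,0): code 0100 → (4.388,1.000)–(5.000,0.592)
cell (4,1): code 1110 → (4.000,1.356)–(4.388,1.000)
cell (4,5): code 1001 → (5.000,5.477)–(4.000,5.223)
cell (5,0): code 0110 → (5.000,0.592)–(6.000,0.492)
cell (5,5): code 1001 → (6.000,5.697)–(5.000,5.477)
cell (6,0): code 0010 → (6.000,0.492)–(6.990,1.000)
cell (6,1): code 0111 → (6.990,1.000)–(7.000,1.007)
cell (6,5): code 1001 → (7.000,5.741)–(6.000,5.697)
cell (7,1): code 0010 → (7.000,1.007)–(7.712,2.000)
cell (7,2): code 0111 → (7.712,2.000)–(8.000,2.849)
cell (7,5): code 1001 → (8.000,5.076)–(7.000,5.741)
cell (8,2): code 0010 → (8.000,2.849)–(8.061,3.000)
cell (8,3): code 0011 → (8.061,3.000)–(8.233,4.000)
cell (8,4): code 0011 → (8.233,4.000)–(8.051,5.000)
cell (8,5): code 0001 → (8.051,5.000)–(8.000,5.076)
total: 22 segments, chained into 1 closed loop(s), length Σ = 16.761165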